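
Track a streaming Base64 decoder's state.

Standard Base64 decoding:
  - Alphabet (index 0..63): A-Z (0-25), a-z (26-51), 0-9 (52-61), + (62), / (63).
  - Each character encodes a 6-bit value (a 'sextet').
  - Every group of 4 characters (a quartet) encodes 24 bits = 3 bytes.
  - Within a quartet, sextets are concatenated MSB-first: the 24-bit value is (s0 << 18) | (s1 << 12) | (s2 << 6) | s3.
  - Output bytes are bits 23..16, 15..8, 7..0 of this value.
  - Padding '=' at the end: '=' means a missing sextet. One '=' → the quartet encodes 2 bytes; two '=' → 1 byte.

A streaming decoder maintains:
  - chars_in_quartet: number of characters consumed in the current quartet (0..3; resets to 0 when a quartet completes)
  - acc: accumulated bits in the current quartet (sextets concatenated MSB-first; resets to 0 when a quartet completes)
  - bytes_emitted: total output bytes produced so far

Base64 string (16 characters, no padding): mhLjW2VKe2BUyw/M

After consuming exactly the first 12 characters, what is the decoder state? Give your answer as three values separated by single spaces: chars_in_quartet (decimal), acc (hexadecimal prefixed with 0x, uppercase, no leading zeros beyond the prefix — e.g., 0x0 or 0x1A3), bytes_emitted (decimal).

Answer: 0 0x0 9

Derivation:
After char 0 ('m'=38): chars_in_quartet=1 acc=0x26 bytes_emitted=0
After char 1 ('h'=33): chars_in_quartet=2 acc=0x9A1 bytes_emitted=0
After char 2 ('L'=11): chars_in_quartet=3 acc=0x2684B bytes_emitted=0
After char 3 ('j'=35): chars_in_quartet=4 acc=0x9A12E3 -> emit 9A 12 E3, reset; bytes_emitted=3
After char 4 ('W'=22): chars_in_quartet=1 acc=0x16 bytes_emitted=3
After char 5 ('2'=54): chars_in_quartet=2 acc=0x5B6 bytes_emitted=3
After char 6 ('V'=21): chars_in_quartet=3 acc=0x16D95 bytes_emitted=3
After char 7 ('K'=10): chars_in_quartet=4 acc=0x5B654A -> emit 5B 65 4A, reset; bytes_emitted=6
After char 8 ('e'=30): chars_in_quartet=1 acc=0x1E bytes_emitted=6
After char 9 ('2'=54): chars_in_quartet=2 acc=0x7B6 bytes_emitted=6
After char 10 ('B'=1): chars_in_quartet=3 acc=0x1ED81 bytes_emitted=6
After char 11 ('U'=20): chars_in_quartet=4 acc=0x7B6054 -> emit 7B 60 54, reset; bytes_emitted=9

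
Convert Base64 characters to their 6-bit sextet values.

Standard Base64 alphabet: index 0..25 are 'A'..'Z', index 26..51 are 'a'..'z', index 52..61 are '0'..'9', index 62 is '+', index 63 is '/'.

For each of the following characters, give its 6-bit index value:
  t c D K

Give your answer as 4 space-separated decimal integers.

Answer: 45 28 3 10

Derivation:
't': a..z range, 26 + ord('t') − ord('a') = 45
'c': a..z range, 26 + ord('c') − ord('a') = 28
'D': A..Z range, ord('D') − ord('A') = 3
'K': A..Z range, ord('K') − ord('A') = 10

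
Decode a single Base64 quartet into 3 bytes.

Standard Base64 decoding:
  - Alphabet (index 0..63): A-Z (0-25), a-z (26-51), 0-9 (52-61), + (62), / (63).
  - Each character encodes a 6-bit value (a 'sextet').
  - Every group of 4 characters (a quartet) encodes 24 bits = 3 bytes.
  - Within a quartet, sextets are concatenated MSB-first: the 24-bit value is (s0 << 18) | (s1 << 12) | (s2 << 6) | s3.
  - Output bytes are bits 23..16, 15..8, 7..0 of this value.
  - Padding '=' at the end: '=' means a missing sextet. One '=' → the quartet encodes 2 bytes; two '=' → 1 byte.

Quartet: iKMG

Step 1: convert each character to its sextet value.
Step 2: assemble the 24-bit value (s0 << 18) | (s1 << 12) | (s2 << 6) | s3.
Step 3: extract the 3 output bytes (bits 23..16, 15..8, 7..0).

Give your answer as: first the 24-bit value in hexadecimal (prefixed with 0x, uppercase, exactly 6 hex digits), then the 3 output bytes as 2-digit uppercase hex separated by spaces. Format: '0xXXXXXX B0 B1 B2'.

Answer: 0x88A306 88 A3 06

Derivation:
Sextets: i=34, K=10, M=12, G=6
24-bit: (34<<18) | (10<<12) | (12<<6) | 6
      = 0x880000 | 0x00A000 | 0x000300 | 0x000006
      = 0x88A306
Bytes: (v>>16)&0xFF=88, (v>>8)&0xFF=A3, v&0xFF=06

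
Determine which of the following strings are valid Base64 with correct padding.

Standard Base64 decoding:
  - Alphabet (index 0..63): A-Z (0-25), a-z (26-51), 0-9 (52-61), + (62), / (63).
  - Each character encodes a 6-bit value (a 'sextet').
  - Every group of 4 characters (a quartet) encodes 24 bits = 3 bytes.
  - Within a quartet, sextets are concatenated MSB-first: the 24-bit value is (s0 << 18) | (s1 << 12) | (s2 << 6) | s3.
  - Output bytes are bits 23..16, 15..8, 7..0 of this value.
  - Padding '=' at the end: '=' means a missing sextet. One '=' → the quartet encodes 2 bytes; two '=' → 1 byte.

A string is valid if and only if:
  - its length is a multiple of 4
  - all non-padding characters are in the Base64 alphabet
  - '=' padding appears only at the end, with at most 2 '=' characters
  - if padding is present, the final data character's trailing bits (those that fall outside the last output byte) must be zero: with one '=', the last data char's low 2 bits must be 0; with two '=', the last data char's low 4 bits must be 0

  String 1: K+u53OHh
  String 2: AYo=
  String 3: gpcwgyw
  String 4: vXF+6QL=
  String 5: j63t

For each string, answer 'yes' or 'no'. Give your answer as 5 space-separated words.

String 1: 'K+u53OHh' → valid
String 2: 'AYo=' → valid
String 3: 'gpcwgyw' → invalid (len=7 not mult of 4)
String 4: 'vXF+6QL=' → invalid (bad trailing bits)
String 5: 'j63t' → valid

Answer: yes yes no no yes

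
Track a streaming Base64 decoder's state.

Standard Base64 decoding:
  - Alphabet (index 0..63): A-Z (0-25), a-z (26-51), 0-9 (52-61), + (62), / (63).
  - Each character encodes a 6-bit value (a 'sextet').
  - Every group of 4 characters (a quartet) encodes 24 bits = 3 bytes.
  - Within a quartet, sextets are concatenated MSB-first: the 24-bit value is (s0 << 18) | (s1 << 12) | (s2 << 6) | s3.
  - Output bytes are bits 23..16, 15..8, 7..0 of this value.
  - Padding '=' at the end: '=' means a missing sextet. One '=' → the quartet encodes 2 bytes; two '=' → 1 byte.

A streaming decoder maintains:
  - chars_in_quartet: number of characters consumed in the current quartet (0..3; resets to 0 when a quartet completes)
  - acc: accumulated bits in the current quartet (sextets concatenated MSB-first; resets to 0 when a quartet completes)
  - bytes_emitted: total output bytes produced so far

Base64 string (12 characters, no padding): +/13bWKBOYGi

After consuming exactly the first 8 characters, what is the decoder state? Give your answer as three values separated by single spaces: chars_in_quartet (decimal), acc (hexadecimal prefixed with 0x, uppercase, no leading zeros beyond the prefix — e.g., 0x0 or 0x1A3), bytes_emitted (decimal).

After char 0 ('+'=62): chars_in_quartet=1 acc=0x3E bytes_emitted=0
After char 1 ('/'=63): chars_in_quartet=2 acc=0xFBF bytes_emitted=0
After char 2 ('1'=53): chars_in_quartet=3 acc=0x3EFF5 bytes_emitted=0
After char 3 ('3'=55): chars_in_quartet=4 acc=0xFBFD77 -> emit FB FD 77, reset; bytes_emitted=3
After char 4 ('b'=27): chars_in_quartet=1 acc=0x1B bytes_emitted=3
After char 5 ('W'=22): chars_in_quartet=2 acc=0x6D6 bytes_emitted=3
After char 6 ('K'=10): chars_in_quartet=3 acc=0x1B58A bytes_emitted=3
After char 7 ('B'=1): chars_in_quartet=4 acc=0x6D6281 -> emit 6D 62 81, reset; bytes_emitted=6

Answer: 0 0x0 6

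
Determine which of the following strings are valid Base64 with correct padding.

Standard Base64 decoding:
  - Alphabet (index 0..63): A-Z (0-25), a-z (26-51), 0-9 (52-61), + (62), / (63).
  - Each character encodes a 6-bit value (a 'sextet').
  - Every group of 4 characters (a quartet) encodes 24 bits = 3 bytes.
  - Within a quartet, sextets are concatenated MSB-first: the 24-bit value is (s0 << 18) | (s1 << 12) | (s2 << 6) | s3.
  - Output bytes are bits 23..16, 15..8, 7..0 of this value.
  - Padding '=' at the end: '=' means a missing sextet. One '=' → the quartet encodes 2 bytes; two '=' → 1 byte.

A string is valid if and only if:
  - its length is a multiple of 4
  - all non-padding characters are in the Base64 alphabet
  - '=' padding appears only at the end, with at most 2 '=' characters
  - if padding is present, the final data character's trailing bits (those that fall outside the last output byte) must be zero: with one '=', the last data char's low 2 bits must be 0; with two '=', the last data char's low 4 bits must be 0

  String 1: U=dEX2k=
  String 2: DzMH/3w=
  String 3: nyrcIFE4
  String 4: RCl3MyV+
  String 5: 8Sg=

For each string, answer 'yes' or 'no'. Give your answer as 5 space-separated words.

Answer: no yes yes yes yes

Derivation:
String 1: 'U=dEX2k=' → invalid (bad char(s): ['=']; '=' in middle)
String 2: 'DzMH/3w=' → valid
String 3: 'nyrcIFE4' → valid
String 4: 'RCl3MyV+' → valid
String 5: '8Sg=' → valid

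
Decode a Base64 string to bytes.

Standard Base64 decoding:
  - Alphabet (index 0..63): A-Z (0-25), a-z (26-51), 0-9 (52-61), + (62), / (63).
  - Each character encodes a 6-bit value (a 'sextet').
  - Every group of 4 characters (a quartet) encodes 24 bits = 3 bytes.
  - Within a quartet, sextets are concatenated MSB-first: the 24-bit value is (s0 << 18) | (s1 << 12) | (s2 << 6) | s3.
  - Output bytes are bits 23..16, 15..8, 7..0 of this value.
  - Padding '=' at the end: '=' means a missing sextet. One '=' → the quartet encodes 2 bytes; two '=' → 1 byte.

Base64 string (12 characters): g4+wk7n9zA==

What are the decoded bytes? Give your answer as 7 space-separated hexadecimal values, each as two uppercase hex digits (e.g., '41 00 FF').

After char 0 ('g'=32): chars_in_quartet=1 acc=0x20 bytes_emitted=0
After char 1 ('4'=56): chars_in_quartet=2 acc=0x838 bytes_emitted=0
After char 2 ('+'=62): chars_in_quartet=3 acc=0x20E3E bytes_emitted=0
After char 3 ('w'=48): chars_in_quartet=4 acc=0x838FB0 -> emit 83 8F B0, reset; bytes_emitted=3
After char 4 ('k'=36): chars_in_quartet=1 acc=0x24 bytes_emitted=3
After char 5 ('7'=59): chars_in_quartet=2 acc=0x93B bytes_emitted=3
After char 6 ('n'=39): chars_in_quartet=3 acc=0x24EE7 bytes_emitted=3
After char 7 ('9'=61): chars_in_quartet=4 acc=0x93B9FD -> emit 93 B9 FD, reset; bytes_emitted=6
After char 8 ('z'=51): chars_in_quartet=1 acc=0x33 bytes_emitted=6
After char 9 ('A'=0): chars_in_quartet=2 acc=0xCC0 bytes_emitted=6
Padding '==': partial quartet acc=0xCC0 -> emit CC; bytes_emitted=7

Answer: 83 8F B0 93 B9 FD CC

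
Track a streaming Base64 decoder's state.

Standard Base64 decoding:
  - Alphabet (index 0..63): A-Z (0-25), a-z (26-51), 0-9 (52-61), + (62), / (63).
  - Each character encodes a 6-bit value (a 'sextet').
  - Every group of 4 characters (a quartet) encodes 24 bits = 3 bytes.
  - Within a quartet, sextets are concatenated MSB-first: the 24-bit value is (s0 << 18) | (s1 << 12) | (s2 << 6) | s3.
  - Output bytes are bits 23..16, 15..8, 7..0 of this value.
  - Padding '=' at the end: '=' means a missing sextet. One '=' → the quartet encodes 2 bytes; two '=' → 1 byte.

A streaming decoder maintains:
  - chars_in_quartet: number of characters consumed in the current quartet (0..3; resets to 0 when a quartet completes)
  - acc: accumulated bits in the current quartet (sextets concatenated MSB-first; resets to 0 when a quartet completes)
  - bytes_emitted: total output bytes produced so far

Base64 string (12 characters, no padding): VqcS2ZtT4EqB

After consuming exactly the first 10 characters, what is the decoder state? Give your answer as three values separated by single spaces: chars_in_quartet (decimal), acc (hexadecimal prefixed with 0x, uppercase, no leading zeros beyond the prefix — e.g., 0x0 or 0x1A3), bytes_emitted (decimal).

After char 0 ('V'=21): chars_in_quartet=1 acc=0x15 bytes_emitted=0
After char 1 ('q'=42): chars_in_quartet=2 acc=0x56A bytes_emitted=0
After char 2 ('c'=28): chars_in_quartet=3 acc=0x15A9C bytes_emitted=0
After char 3 ('S'=18): chars_in_quartet=4 acc=0x56A712 -> emit 56 A7 12, reset; bytes_emitted=3
After char 4 ('2'=54): chars_in_quartet=1 acc=0x36 bytes_emitted=3
After char 5 ('Z'=25): chars_in_quartet=2 acc=0xD99 bytes_emitted=3
After char 6 ('t'=45): chars_in_quartet=3 acc=0x3666D bytes_emitted=3
After char 7 ('T'=19): chars_in_quartet=4 acc=0xD99B53 -> emit D9 9B 53, reset; bytes_emitted=6
After char 8 ('4'=56): chars_in_quartet=1 acc=0x38 bytes_emitted=6
After char 9 ('E'=4): chars_in_quartet=2 acc=0xE04 bytes_emitted=6

Answer: 2 0xE04 6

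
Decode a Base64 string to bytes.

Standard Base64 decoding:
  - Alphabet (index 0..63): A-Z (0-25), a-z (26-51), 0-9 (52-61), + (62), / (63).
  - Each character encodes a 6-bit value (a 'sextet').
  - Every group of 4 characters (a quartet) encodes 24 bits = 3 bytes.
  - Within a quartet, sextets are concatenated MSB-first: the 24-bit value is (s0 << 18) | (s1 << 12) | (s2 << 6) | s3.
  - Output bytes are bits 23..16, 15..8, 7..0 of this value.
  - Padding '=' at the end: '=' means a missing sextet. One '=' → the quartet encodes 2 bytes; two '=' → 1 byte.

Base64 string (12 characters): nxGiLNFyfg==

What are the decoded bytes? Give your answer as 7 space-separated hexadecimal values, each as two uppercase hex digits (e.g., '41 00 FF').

Answer: 9F 11 A2 2C D1 72 7E

Derivation:
After char 0 ('n'=39): chars_in_quartet=1 acc=0x27 bytes_emitted=0
After char 1 ('x'=49): chars_in_quartet=2 acc=0x9F1 bytes_emitted=0
After char 2 ('G'=6): chars_in_quartet=3 acc=0x27C46 bytes_emitted=0
After char 3 ('i'=34): chars_in_quartet=4 acc=0x9F11A2 -> emit 9F 11 A2, reset; bytes_emitted=3
After char 4 ('L'=11): chars_in_quartet=1 acc=0xB bytes_emitted=3
After char 5 ('N'=13): chars_in_quartet=2 acc=0x2CD bytes_emitted=3
After char 6 ('F'=5): chars_in_quartet=3 acc=0xB345 bytes_emitted=3
After char 7 ('y'=50): chars_in_quartet=4 acc=0x2CD172 -> emit 2C D1 72, reset; bytes_emitted=6
After char 8 ('f'=31): chars_in_quartet=1 acc=0x1F bytes_emitted=6
After char 9 ('g'=32): chars_in_quartet=2 acc=0x7E0 bytes_emitted=6
Padding '==': partial quartet acc=0x7E0 -> emit 7E; bytes_emitted=7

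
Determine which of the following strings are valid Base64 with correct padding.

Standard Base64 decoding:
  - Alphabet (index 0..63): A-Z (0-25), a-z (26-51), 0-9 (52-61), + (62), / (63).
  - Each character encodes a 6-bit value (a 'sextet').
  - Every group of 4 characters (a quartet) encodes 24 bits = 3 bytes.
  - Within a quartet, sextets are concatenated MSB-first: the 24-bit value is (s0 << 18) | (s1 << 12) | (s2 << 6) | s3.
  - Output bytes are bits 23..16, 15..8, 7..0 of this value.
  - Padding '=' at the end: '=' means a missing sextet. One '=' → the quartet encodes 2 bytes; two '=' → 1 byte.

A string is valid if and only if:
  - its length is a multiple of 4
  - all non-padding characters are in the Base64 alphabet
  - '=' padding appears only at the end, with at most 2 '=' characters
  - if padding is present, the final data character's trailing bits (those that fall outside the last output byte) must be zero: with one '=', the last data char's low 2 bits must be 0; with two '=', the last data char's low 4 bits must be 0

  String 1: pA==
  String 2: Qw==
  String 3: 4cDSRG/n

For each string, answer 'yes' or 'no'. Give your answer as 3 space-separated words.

Answer: yes yes yes

Derivation:
String 1: 'pA==' → valid
String 2: 'Qw==' → valid
String 3: '4cDSRG/n' → valid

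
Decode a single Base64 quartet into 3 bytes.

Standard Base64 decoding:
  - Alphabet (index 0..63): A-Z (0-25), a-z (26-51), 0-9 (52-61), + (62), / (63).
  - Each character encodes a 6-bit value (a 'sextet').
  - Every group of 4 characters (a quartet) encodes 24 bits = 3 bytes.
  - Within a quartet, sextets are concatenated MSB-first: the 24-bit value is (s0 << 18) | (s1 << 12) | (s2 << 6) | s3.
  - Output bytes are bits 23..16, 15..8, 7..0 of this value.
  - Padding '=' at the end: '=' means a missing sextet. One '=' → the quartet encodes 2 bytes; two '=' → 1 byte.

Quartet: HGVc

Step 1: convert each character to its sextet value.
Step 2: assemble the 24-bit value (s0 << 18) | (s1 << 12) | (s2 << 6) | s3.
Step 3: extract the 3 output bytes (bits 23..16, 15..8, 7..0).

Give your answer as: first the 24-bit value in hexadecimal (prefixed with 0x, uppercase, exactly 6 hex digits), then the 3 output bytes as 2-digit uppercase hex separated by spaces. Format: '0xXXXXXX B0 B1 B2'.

Sextets: H=7, G=6, V=21, c=28
24-bit: (7<<18) | (6<<12) | (21<<6) | 28
      = 0x1C0000 | 0x006000 | 0x000540 | 0x00001C
      = 0x1C655C
Bytes: (v>>16)&0xFF=1C, (v>>8)&0xFF=65, v&0xFF=5C

Answer: 0x1C655C 1C 65 5C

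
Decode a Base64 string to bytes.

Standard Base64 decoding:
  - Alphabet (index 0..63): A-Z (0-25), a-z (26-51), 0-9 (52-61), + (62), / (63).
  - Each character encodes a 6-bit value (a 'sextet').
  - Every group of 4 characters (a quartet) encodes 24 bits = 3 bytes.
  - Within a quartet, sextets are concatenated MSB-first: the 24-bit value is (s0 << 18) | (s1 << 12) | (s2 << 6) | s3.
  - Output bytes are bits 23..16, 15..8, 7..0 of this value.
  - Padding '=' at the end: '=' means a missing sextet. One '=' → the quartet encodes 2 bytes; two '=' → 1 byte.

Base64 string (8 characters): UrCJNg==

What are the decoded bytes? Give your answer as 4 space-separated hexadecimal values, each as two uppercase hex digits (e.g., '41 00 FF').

Answer: 52 B0 89 36

Derivation:
After char 0 ('U'=20): chars_in_quartet=1 acc=0x14 bytes_emitted=0
After char 1 ('r'=43): chars_in_quartet=2 acc=0x52B bytes_emitted=0
After char 2 ('C'=2): chars_in_quartet=3 acc=0x14AC2 bytes_emitted=0
After char 3 ('J'=9): chars_in_quartet=4 acc=0x52B089 -> emit 52 B0 89, reset; bytes_emitted=3
After char 4 ('N'=13): chars_in_quartet=1 acc=0xD bytes_emitted=3
After char 5 ('g'=32): chars_in_quartet=2 acc=0x360 bytes_emitted=3
Padding '==': partial quartet acc=0x360 -> emit 36; bytes_emitted=4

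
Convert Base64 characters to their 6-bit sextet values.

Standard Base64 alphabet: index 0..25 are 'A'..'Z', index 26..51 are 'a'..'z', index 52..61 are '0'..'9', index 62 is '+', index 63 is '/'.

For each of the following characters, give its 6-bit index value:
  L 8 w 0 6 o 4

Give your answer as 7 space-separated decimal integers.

'L': A..Z range, ord('L') − ord('A') = 11
'8': 0..9 range, 52 + ord('8') − ord('0') = 60
'w': a..z range, 26 + ord('w') − ord('a') = 48
'0': 0..9 range, 52 + ord('0') − ord('0') = 52
'6': 0..9 range, 52 + ord('6') − ord('0') = 58
'o': a..z range, 26 + ord('o') − ord('a') = 40
'4': 0..9 range, 52 + ord('4') − ord('0') = 56

Answer: 11 60 48 52 58 40 56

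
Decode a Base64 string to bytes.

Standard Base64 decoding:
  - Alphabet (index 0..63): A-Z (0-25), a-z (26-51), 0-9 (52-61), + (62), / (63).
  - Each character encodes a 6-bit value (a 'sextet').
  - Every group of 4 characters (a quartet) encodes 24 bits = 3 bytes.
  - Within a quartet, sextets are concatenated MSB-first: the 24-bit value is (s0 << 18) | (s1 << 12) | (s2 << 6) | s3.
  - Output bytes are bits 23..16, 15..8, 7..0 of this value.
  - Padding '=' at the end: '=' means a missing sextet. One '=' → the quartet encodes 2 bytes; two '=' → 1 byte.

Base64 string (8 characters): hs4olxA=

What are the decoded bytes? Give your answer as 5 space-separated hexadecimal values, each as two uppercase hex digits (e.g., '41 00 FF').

After char 0 ('h'=33): chars_in_quartet=1 acc=0x21 bytes_emitted=0
After char 1 ('s'=44): chars_in_quartet=2 acc=0x86C bytes_emitted=0
After char 2 ('4'=56): chars_in_quartet=3 acc=0x21B38 bytes_emitted=0
After char 3 ('o'=40): chars_in_quartet=4 acc=0x86CE28 -> emit 86 CE 28, reset; bytes_emitted=3
After char 4 ('l'=37): chars_in_quartet=1 acc=0x25 bytes_emitted=3
After char 5 ('x'=49): chars_in_quartet=2 acc=0x971 bytes_emitted=3
After char 6 ('A'=0): chars_in_quartet=3 acc=0x25C40 bytes_emitted=3
Padding '=': partial quartet acc=0x25C40 -> emit 97 10; bytes_emitted=5

Answer: 86 CE 28 97 10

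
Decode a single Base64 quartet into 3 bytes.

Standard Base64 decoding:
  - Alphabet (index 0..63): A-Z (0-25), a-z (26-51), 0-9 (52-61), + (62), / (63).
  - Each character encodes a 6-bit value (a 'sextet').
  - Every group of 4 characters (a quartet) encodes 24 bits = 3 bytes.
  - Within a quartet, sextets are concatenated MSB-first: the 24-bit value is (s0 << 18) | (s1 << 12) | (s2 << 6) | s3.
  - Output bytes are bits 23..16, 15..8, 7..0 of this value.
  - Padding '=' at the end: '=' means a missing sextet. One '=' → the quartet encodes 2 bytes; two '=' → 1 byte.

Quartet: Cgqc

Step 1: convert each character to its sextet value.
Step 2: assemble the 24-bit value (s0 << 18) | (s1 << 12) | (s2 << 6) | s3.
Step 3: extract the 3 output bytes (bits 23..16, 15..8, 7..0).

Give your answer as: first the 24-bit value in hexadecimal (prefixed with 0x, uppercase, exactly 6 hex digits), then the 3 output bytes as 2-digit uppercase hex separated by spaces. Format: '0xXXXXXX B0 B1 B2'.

Sextets: C=2, g=32, q=42, c=28
24-bit: (2<<18) | (32<<12) | (42<<6) | 28
      = 0x080000 | 0x020000 | 0x000A80 | 0x00001C
      = 0x0A0A9C
Bytes: (v>>16)&0xFF=0A, (v>>8)&0xFF=0A, v&0xFF=9C

Answer: 0x0A0A9C 0A 0A 9C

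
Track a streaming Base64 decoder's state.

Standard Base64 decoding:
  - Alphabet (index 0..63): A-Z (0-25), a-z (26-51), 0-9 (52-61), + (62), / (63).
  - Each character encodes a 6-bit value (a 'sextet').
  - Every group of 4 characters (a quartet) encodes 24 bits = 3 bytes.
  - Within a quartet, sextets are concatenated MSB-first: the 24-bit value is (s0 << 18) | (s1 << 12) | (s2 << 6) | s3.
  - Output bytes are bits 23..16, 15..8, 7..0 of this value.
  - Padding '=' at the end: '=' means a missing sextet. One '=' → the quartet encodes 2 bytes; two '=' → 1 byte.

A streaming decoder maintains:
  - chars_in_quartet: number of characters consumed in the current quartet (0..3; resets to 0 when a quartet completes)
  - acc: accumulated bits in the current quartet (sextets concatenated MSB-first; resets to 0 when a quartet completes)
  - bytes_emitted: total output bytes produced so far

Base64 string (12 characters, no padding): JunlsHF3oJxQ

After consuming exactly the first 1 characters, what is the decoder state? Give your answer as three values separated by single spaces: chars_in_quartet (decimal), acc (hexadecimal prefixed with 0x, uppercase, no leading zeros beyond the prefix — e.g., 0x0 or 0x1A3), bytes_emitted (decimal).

After char 0 ('J'=9): chars_in_quartet=1 acc=0x9 bytes_emitted=0

Answer: 1 0x9 0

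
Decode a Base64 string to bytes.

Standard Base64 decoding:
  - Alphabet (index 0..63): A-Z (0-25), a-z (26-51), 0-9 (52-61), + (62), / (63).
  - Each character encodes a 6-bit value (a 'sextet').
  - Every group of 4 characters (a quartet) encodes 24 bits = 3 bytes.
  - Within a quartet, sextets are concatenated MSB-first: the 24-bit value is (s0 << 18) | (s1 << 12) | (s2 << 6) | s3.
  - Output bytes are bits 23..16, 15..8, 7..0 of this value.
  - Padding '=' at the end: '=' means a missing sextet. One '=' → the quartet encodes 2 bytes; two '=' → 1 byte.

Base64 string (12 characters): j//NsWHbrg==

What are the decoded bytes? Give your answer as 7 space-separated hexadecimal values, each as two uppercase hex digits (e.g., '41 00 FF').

Answer: 8F FF CD B1 61 DB AE

Derivation:
After char 0 ('j'=35): chars_in_quartet=1 acc=0x23 bytes_emitted=0
After char 1 ('/'=63): chars_in_quartet=2 acc=0x8FF bytes_emitted=0
After char 2 ('/'=63): chars_in_quartet=3 acc=0x23FFF bytes_emitted=0
After char 3 ('N'=13): chars_in_quartet=4 acc=0x8FFFCD -> emit 8F FF CD, reset; bytes_emitted=3
After char 4 ('s'=44): chars_in_quartet=1 acc=0x2C bytes_emitted=3
After char 5 ('W'=22): chars_in_quartet=2 acc=0xB16 bytes_emitted=3
After char 6 ('H'=7): chars_in_quartet=3 acc=0x2C587 bytes_emitted=3
After char 7 ('b'=27): chars_in_quartet=4 acc=0xB161DB -> emit B1 61 DB, reset; bytes_emitted=6
After char 8 ('r'=43): chars_in_quartet=1 acc=0x2B bytes_emitted=6
After char 9 ('g'=32): chars_in_quartet=2 acc=0xAE0 bytes_emitted=6
Padding '==': partial quartet acc=0xAE0 -> emit AE; bytes_emitted=7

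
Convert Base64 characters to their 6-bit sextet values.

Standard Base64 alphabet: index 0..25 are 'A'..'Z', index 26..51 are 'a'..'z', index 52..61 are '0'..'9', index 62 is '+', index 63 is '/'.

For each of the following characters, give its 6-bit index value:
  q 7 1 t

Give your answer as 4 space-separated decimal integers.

'q': a..z range, 26 + ord('q') − ord('a') = 42
'7': 0..9 range, 52 + ord('7') − ord('0') = 59
'1': 0..9 range, 52 + ord('1') − ord('0') = 53
't': a..z range, 26 + ord('t') − ord('a') = 45

Answer: 42 59 53 45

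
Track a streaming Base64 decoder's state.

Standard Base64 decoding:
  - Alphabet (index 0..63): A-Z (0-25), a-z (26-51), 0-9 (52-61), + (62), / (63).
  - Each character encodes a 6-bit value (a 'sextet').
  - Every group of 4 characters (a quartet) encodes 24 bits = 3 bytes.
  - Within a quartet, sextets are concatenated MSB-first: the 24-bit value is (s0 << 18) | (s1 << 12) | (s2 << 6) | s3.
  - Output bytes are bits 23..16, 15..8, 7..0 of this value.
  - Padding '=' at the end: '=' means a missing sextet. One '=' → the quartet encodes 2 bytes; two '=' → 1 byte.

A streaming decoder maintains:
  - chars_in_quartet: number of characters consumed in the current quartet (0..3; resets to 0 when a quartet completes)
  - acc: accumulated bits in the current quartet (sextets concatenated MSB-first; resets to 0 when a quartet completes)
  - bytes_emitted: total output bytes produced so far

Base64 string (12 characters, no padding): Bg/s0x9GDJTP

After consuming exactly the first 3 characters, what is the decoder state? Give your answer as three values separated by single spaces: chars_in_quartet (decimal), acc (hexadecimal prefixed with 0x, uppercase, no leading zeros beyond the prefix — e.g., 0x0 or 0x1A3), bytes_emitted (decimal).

After char 0 ('B'=1): chars_in_quartet=1 acc=0x1 bytes_emitted=0
After char 1 ('g'=32): chars_in_quartet=2 acc=0x60 bytes_emitted=0
After char 2 ('/'=63): chars_in_quartet=3 acc=0x183F bytes_emitted=0

Answer: 3 0x183F 0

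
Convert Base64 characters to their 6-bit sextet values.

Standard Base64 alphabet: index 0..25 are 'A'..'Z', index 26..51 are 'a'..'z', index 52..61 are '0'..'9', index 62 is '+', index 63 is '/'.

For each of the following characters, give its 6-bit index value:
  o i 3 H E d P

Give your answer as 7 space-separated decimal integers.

Answer: 40 34 55 7 4 29 15

Derivation:
'o': a..z range, 26 + ord('o') − ord('a') = 40
'i': a..z range, 26 + ord('i') − ord('a') = 34
'3': 0..9 range, 52 + ord('3') − ord('0') = 55
'H': A..Z range, ord('H') − ord('A') = 7
'E': A..Z range, ord('E') − ord('A') = 4
'd': a..z range, 26 + ord('d') − ord('a') = 29
'P': A..Z range, ord('P') − ord('A') = 15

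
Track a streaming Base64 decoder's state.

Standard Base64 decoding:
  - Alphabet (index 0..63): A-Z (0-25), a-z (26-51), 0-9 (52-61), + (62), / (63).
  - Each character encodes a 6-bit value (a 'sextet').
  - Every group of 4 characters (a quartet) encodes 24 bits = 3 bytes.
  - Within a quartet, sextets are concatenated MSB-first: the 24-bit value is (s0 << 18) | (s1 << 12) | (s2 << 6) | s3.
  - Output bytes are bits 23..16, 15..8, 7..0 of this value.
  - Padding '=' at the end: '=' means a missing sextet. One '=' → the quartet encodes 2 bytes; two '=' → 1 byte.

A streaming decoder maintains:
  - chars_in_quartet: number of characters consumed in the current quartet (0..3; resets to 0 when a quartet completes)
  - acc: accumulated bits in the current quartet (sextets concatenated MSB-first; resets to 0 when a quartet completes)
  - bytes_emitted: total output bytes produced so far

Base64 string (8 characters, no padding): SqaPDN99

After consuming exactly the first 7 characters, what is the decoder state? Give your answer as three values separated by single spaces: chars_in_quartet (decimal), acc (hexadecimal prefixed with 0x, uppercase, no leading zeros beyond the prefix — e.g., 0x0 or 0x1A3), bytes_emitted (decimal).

Answer: 3 0x337D 3

Derivation:
After char 0 ('S'=18): chars_in_quartet=1 acc=0x12 bytes_emitted=0
After char 1 ('q'=42): chars_in_quartet=2 acc=0x4AA bytes_emitted=0
After char 2 ('a'=26): chars_in_quartet=3 acc=0x12A9A bytes_emitted=0
After char 3 ('P'=15): chars_in_quartet=4 acc=0x4AA68F -> emit 4A A6 8F, reset; bytes_emitted=3
After char 4 ('D'=3): chars_in_quartet=1 acc=0x3 bytes_emitted=3
After char 5 ('N'=13): chars_in_quartet=2 acc=0xCD bytes_emitted=3
After char 6 ('9'=61): chars_in_quartet=3 acc=0x337D bytes_emitted=3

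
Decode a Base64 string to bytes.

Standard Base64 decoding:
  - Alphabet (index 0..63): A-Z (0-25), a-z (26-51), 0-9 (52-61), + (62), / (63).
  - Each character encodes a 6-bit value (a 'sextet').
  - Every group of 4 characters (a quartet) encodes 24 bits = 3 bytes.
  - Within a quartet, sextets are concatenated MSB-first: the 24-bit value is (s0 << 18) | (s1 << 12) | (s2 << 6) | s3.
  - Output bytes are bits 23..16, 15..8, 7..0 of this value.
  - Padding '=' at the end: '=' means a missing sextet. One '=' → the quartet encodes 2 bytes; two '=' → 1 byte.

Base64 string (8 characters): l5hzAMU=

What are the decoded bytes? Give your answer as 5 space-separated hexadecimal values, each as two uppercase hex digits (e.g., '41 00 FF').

After char 0 ('l'=37): chars_in_quartet=1 acc=0x25 bytes_emitted=0
After char 1 ('5'=57): chars_in_quartet=2 acc=0x979 bytes_emitted=0
After char 2 ('h'=33): chars_in_quartet=3 acc=0x25E61 bytes_emitted=0
After char 3 ('z'=51): chars_in_quartet=4 acc=0x979873 -> emit 97 98 73, reset; bytes_emitted=3
After char 4 ('A'=0): chars_in_quartet=1 acc=0x0 bytes_emitted=3
After char 5 ('M'=12): chars_in_quartet=2 acc=0xC bytes_emitted=3
After char 6 ('U'=20): chars_in_quartet=3 acc=0x314 bytes_emitted=3
Padding '=': partial quartet acc=0x314 -> emit 00 C5; bytes_emitted=5

Answer: 97 98 73 00 C5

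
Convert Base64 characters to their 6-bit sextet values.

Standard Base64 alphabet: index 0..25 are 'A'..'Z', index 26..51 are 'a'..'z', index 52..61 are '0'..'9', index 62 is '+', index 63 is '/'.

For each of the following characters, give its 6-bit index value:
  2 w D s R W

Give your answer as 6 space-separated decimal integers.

'2': 0..9 range, 52 + ord('2') − ord('0') = 54
'w': a..z range, 26 + ord('w') − ord('a') = 48
'D': A..Z range, ord('D') − ord('A') = 3
's': a..z range, 26 + ord('s') − ord('a') = 44
'R': A..Z range, ord('R') − ord('A') = 17
'W': A..Z range, ord('W') − ord('A') = 22

Answer: 54 48 3 44 17 22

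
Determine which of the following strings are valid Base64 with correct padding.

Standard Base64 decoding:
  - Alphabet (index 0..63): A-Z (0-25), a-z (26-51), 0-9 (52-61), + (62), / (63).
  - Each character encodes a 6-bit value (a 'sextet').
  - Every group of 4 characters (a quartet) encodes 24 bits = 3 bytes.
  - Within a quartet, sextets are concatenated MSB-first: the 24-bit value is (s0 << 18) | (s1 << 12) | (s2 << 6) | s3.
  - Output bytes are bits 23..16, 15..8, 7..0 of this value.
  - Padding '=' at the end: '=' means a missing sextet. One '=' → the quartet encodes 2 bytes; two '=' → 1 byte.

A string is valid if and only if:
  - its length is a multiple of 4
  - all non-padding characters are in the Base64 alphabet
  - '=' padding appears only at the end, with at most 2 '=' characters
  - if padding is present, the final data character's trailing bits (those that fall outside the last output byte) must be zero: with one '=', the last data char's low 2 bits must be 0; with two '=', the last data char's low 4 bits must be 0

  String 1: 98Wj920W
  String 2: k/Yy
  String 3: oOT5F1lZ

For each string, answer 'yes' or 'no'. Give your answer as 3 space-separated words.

String 1: '98Wj920W' → valid
String 2: 'k/Yy' → valid
String 3: 'oOT5F1lZ' → valid

Answer: yes yes yes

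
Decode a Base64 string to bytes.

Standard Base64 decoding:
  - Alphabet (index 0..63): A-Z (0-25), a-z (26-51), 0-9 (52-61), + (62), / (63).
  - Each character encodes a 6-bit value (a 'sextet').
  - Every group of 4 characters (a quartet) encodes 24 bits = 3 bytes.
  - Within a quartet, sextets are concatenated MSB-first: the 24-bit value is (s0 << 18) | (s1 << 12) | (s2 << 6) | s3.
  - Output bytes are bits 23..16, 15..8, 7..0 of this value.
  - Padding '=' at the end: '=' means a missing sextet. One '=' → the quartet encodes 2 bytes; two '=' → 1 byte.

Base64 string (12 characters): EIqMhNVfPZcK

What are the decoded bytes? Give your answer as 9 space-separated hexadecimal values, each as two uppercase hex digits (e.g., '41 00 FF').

After char 0 ('E'=4): chars_in_quartet=1 acc=0x4 bytes_emitted=0
After char 1 ('I'=8): chars_in_quartet=2 acc=0x108 bytes_emitted=0
After char 2 ('q'=42): chars_in_quartet=3 acc=0x422A bytes_emitted=0
After char 3 ('M'=12): chars_in_quartet=4 acc=0x108A8C -> emit 10 8A 8C, reset; bytes_emitted=3
After char 4 ('h'=33): chars_in_quartet=1 acc=0x21 bytes_emitted=3
After char 5 ('N'=13): chars_in_quartet=2 acc=0x84D bytes_emitted=3
After char 6 ('V'=21): chars_in_quartet=3 acc=0x21355 bytes_emitted=3
After char 7 ('f'=31): chars_in_quartet=4 acc=0x84D55F -> emit 84 D5 5F, reset; bytes_emitted=6
After char 8 ('P'=15): chars_in_quartet=1 acc=0xF bytes_emitted=6
After char 9 ('Z'=25): chars_in_quartet=2 acc=0x3D9 bytes_emitted=6
After char 10 ('c'=28): chars_in_quartet=3 acc=0xF65C bytes_emitted=6
After char 11 ('K'=10): chars_in_quartet=4 acc=0x3D970A -> emit 3D 97 0A, reset; bytes_emitted=9

Answer: 10 8A 8C 84 D5 5F 3D 97 0A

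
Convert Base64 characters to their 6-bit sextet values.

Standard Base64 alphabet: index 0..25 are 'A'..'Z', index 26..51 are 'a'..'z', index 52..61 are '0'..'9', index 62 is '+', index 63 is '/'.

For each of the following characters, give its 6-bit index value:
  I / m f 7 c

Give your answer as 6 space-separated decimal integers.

'I': A..Z range, ord('I') − ord('A') = 8
'/': index 63
'm': a..z range, 26 + ord('m') − ord('a') = 38
'f': a..z range, 26 + ord('f') − ord('a') = 31
'7': 0..9 range, 52 + ord('7') − ord('0') = 59
'c': a..z range, 26 + ord('c') − ord('a') = 28

Answer: 8 63 38 31 59 28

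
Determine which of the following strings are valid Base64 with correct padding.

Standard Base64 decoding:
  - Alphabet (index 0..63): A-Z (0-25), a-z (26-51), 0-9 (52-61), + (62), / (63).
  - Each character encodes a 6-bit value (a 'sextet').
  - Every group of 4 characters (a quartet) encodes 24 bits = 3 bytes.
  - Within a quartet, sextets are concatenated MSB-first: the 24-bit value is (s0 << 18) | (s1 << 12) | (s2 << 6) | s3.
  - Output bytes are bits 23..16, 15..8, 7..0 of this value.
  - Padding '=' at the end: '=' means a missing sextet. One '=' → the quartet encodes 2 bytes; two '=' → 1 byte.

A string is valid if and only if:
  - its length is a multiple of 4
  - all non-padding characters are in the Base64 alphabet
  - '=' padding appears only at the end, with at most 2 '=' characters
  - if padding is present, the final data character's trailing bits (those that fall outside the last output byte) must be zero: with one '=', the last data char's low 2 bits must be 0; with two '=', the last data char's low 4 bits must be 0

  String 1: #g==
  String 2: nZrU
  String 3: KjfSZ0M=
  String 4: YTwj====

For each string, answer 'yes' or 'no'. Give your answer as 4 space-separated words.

Answer: no yes yes no

Derivation:
String 1: '#g==' → invalid (bad char(s): ['#'])
String 2: 'nZrU' → valid
String 3: 'KjfSZ0M=' → valid
String 4: 'YTwj====' → invalid (4 pad chars (max 2))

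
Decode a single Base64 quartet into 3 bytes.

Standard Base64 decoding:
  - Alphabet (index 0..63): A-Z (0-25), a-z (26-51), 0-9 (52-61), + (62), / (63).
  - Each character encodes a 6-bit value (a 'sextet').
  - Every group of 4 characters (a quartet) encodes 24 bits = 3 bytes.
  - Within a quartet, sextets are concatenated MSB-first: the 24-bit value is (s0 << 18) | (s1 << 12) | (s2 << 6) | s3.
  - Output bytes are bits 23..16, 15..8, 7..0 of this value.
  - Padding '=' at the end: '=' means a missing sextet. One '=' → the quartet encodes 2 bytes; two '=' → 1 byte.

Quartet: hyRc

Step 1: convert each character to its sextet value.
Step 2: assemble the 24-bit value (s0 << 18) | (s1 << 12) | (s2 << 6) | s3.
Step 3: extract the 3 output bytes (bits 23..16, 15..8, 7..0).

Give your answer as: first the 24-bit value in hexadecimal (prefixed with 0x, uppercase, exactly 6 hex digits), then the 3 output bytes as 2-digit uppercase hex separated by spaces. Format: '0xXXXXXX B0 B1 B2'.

Answer: 0x87245C 87 24 5C

Derivation:
Sextets: h=33, y=50, R=17, c=28
24-bit: (33<<18) | (50<<12) | (17<<6) | 28
      = 0x840000 | 0x032000 | 0x000440 | 0x00001C
      = 0x87245C
Bytes: (v>>16)&0xFF=87, (v>>8)&0xFF=24, v&0xFF=5C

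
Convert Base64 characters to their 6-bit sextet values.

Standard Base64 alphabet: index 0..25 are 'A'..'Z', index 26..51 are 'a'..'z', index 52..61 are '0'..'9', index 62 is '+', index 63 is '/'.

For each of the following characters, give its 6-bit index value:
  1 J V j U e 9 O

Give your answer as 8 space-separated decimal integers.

Answer: 53 9 21 35 20 30 61 14

Derivation:
'1': 0..9 range, 52 + ord('1') − ord('0') = 53
'J': A..Z range, ord('J') − ord('A') = 9
'V': A..Z range, ord('V') − ord('A') = 21
'j': a..z range, 26 + ord('j') − ord('a') = 35
'U': A..Z range, ord('U') − ord('A') = 20
'e': a..z range, 26 + ord('e') − ord('a') = 30
'9': 0..9 range, 52 + ord('9') − ord('0') = 61
'O': A..Z range, ord('O') − ord('A') = 14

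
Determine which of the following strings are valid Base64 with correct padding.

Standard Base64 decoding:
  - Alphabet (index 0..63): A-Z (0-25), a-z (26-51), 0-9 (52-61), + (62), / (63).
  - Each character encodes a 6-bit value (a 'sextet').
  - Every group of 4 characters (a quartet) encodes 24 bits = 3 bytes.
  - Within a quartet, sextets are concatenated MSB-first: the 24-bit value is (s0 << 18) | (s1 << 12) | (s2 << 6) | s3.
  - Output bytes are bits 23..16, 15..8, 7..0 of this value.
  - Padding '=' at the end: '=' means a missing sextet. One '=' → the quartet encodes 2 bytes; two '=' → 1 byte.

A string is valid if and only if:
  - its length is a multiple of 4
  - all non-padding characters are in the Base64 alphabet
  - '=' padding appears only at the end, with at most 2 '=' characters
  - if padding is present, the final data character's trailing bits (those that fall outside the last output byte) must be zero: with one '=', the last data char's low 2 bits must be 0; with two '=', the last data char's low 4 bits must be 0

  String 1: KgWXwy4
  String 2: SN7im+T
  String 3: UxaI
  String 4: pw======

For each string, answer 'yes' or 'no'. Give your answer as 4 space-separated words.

Answer: no no yes no

Derivation:
String 1: 'KgWXwy4' → invalid (len=7 not mult of 4)
String 2: 'SN7im+T' → invalid (len=7 not mult of 4)
String 3: 'UxaI' → valid
String 4: 'pw======' → invalid (6 pad chars (max 2))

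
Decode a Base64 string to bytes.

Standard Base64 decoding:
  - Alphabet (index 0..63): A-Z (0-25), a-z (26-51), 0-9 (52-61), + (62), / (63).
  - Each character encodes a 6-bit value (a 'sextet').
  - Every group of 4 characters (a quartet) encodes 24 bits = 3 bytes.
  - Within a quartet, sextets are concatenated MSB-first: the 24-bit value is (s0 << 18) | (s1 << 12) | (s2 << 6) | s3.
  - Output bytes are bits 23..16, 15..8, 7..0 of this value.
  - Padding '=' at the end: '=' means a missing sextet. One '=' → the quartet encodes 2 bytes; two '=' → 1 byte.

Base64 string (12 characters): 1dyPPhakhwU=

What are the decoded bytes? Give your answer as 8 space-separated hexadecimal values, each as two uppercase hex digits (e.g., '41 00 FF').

After char 0 ('1'=53): chars_in_quartet=1 acc=0x35 bytes_emitted=0
After char 1 ('d'=29): chars_in_quartet=2 acc=0xD5D bytes_emitted=0
After char 2 ('y'=50): chars_in_quartet=3 acc=0x35772 bytes_emitted=0
After char 3 ('P'=15): chars_in_quartet=4 acc=0xD5DC8F -> emit D5 DC 8F, reset; bytes_emitted=3
After char 4 ('P'=15): chars_in_quartet=1 acc=0xF bytes_emitted=3
After char 5 ('h'=33): chars_in_quartet=2 acc=0x3E1 bytes_emitted=3
After char 6 ('a'=26): chars_in_quartet=3 acc=0xF85A bytes_emitted=3
After char 7 ('k'=36): chars_in_quartet=4 acc=0x3E16A4 -> emit 3E 16 A4, reset; bytes_emitted=6
After char 8 ('h'=33): chars_in_quartet=1 acc=0x21 bytes_emitted=6
After char 9 ('w'=48): chars_in_quartet=2 acc=0x870 bytes_emitted=6
After char 10 ('U'=20): chars_in_quartet=3 acc=0x21C14 bytes_emitted=6
Padding '=': partial quartet acc=0x21C14 -> emit 87 05; bytes_emitted=8

Answer: D5 DC 8F 3E 16 A4 87 05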